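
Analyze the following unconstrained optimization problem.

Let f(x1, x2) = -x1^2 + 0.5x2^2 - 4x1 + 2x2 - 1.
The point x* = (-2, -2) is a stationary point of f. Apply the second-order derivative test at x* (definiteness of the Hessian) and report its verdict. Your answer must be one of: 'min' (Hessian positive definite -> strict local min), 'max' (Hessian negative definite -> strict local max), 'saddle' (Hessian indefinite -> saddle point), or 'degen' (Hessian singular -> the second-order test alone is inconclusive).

Compute the Hessian H = grad^2 f:
  H = [[-2, 0], [0, 1]]
Verify stationarity: grad f(x*) = H x* + g = (0, 0).
Eigenvalues of H: -2, 1.
Eigenvalues have mixed signs, so H is indefinite -> x* is a saddle point.

saddle


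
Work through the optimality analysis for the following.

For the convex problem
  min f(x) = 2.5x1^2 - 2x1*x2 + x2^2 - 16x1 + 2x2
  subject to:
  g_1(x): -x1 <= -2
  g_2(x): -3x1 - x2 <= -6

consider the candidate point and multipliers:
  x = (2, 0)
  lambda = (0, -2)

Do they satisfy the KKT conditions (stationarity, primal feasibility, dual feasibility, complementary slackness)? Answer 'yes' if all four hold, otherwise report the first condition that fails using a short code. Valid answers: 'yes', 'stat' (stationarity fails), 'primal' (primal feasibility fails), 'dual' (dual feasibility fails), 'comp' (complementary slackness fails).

Gradient of f: grad f(x) = Q x + c = (-6, -2)
Constraint values g_i(x) = a_i^T x - b_i:
  g_1((2, 0)) = 0
  g_2((2, 0)) = 0
Stationarity residual: grad f(x) + sum_i lambda_i a_i = (0, 0)
  -> stationarity OK
Primal feasibility (all g_i <= 0): OK
Dual feasibility (all lambda_i >= 0): FAILS
Complementary slackness (lambda_i * g_i(x) = 0 for all i): OK

Verdict: the first failing condition is dual_feasibility -> dual.

dual


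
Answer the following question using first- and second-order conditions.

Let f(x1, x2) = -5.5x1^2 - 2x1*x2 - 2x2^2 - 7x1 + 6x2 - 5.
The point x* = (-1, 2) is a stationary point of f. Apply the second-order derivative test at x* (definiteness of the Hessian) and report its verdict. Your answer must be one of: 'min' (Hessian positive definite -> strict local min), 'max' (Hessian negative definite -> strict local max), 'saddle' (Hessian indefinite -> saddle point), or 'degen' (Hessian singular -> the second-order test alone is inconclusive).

Compute the Hessian H = grad^2 f:
  H = [[-11, -2], [-2, -4]]
Verify stationarity: grad f(x*) = H x* + g = (0, 0).
Eigenvalues of H: -11.5311, -3.4689.
Both eigenvalues < 0, so H is negative definite -> x* is a strict local max.

max


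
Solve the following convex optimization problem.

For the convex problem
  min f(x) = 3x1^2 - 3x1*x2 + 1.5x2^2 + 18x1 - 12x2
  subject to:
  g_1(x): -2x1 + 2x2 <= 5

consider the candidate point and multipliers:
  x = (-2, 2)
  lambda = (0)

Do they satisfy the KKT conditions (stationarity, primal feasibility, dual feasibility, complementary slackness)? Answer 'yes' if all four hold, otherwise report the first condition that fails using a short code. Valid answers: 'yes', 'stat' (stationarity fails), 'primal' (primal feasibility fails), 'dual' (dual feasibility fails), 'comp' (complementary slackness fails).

Gradient of f: grad f(x) = Q x + c = (0, 0)
Constraint values g_i(x) = a_i^T x - b_i:
  g_1((-2, 2)) = 3
Stationarity residual: grad f(x) + sum_i lambda_i a_i = (0, 0)
  -> stationarity OK
Primal feasibility (all g_i <= 0): FAILS
Dual feasibility (all lambda_i >= 0): OK
Complementary slackness (lambda_i * g_i(x) = 0 for all i): OK

Verdict: the first failing condition is primal_feasibility -> primal.

primal


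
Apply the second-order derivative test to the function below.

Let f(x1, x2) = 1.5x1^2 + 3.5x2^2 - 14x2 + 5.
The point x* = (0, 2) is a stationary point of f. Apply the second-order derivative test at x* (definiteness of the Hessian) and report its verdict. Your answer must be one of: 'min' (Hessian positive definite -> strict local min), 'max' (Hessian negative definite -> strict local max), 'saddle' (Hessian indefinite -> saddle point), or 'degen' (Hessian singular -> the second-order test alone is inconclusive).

Compute the Hessian H = grad^2 f:
  H = [[3, 0], [0, 7]]
Verify stationarity: grad f(x*) = H x* + g = (0, 0).
Eigenvalues of H: 3, 7.
Both eigenvalues > 0, so H is positive definite -> x* is a strict local min.

min


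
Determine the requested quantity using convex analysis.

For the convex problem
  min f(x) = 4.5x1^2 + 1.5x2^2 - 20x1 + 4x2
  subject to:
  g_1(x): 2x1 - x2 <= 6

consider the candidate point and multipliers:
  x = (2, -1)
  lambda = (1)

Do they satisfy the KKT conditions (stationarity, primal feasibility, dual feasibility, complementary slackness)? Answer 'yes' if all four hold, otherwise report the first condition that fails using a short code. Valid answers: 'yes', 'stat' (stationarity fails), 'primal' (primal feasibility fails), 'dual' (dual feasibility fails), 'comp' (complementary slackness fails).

Gradient of f: grad f(x) = Q x + c = (-2, 1)
Constraint values g_i(x) = a_i^T x - b_i:
  g_1((2, -1)) = -1
Stationarity residual: grad f(x) + sum_i lambda_i a_i = (0, 0)
  -> stationarity OK
Primal feasibility (all g_i <= 0): OK
Dual feasibility (all lambda_i >= 0): OK
Complementary slackness (lambda_i * g_i(x) = 0 for all i): FAILS

Verdict: the first failing condition is complementary_slackness -> comp.

comp


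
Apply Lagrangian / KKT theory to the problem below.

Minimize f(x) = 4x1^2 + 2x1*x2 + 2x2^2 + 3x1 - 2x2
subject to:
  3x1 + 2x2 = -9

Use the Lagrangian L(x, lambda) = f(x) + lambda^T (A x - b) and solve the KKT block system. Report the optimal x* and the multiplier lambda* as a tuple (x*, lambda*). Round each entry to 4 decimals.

Form the Lagrangian:
  L(x, lambda) = (1/2) x^T Q x + c^T x + lambda^T (A x - b)
Stationarity (grad_x L = 0): Q x + c + A^T lambda = 0.
Primal feasibility: A x = b.

This gives the KKT block system:
  [ Q   A^T ] [ x     ]   [-c ]
  [ A    0  ] [ lambda ] = [ b ]

Solving the linear system:
  x*      = (-2.1818, -1.2273)
  lambda* = (5.6364)
  f(x*)   = 23.3182

x* = (-2.1818, -1.2273), lambda* = (5.6364)


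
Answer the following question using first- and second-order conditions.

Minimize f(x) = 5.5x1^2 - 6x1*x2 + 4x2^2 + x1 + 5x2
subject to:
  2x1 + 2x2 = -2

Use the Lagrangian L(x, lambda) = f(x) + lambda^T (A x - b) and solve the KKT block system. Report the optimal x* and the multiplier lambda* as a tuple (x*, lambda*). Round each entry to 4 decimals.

Form the Lagrangian:
  L(x, lambda) = (1/2) x^T Q x + c^T x + lambda^T (A x - b)
Stationarity (grad_x L = 0): Q x + c + A^T lambda = 0.
Primal feasibility: A x = b.

This gives the KKT block system:
  [ Q   A^T ] [ x     ]   [-c ]
  [ A    0  ] [ lambda ] = [ b ]

Solving the linear system:
  x*      = (-0.3226, -0.6774)
  lambda* = (-0.7581)
  f(x*)   = -2.6129

x* = (-0.3226, -0.6774), lambda* = (-0.7581)


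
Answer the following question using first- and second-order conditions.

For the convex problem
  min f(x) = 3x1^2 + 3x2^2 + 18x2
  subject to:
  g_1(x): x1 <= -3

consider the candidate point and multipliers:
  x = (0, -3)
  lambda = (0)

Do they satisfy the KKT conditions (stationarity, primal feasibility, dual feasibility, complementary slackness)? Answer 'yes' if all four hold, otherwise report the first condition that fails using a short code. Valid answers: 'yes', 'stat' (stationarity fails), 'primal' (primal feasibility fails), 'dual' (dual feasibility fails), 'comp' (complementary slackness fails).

Gradient of f: grad f(x) = Q x + c = (0, 0)
Constraint values g_i(x) = a_i^T x - b_i:
  g_1((0, -3)) = 3
Stationarity residual: grad f(x) + sum_i lambda_i a_i = (0, 0)
  -> stationarity OK
Primal feasibility (all g_i <= 0): FAILS
Dual feasibility (all lambda_i >= 0): OK
Complementary slackness (lambda_i * g_i(x) = 0 for all i): OK

Verdict: the first failing condition is primal_feasibility -> primal.

primal


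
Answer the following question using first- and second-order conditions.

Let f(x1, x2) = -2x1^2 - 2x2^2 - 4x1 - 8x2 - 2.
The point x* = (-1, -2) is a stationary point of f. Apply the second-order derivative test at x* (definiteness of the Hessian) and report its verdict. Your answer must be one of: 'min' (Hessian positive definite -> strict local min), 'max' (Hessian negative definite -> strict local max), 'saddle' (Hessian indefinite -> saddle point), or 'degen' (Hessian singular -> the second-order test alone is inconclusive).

Compute the Hessian H = grad^2 f:
  H = [[-4, 0], [0, -4]]
Verify stationarity: grad f(x*) = H x* + g = (0, 0).
Eigenvalues of H: -4, -4.
Both eigenvalues < 0, so H is negative definite -> x* is a strict local max.

max


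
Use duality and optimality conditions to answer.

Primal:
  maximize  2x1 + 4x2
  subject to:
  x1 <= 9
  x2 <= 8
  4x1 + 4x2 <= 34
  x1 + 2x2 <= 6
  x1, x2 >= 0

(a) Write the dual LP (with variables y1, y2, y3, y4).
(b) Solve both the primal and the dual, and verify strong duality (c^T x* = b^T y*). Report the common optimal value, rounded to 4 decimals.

The standard primal-dual pair for 'max c^T x s.t. A x <= b, x >= 0' is:
  Dual:  min b^T y  s.t.  A^T y >= c,  y >= 0.

So the dual LP is:
  minimize  9y1 + 8y2 + 34y3 + 6y4
  subject to:
    y1 + 4y3 + y4 >= 2
    y2 + 4y3 + 2y4 >= 4
    y1, y2, y3, y4 >= 0

Solving the primal: x* = (6, 0).
  primal value c^T x* = 12.
Solving the dual: y* = (0, 0, 0, 2).
  dual value b^T y* = 12.
Strong duality: c^T x* = b^T y*. Confirmed.

12


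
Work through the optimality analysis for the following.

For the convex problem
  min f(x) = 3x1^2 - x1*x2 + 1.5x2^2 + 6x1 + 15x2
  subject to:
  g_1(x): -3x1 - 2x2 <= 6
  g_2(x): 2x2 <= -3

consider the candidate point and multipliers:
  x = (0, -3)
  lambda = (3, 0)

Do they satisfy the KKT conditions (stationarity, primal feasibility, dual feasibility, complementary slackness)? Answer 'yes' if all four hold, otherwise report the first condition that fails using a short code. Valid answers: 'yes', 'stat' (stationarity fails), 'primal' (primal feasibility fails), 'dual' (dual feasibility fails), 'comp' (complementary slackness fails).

Gradient of f: grad f(x) = Q x + c = (9, 6)
Constraint values g_i(x) = a_i^T x - b_i:
  g_1((0, -3)) = 0
  g_2((0, -3)) = -3
Stationarity residual: grad f(x) + sum_i lambda_i a_i = (0, 0)
  -> stationarity OK
Primal feasibility (all g_i <= 0): OK
Dual feasibility (all lambda_i >= 0): OK
Complementary slackness (lambda_i * g_i(x) = 0 for all i): OK

Verdict: yes, KKT holds.

yes


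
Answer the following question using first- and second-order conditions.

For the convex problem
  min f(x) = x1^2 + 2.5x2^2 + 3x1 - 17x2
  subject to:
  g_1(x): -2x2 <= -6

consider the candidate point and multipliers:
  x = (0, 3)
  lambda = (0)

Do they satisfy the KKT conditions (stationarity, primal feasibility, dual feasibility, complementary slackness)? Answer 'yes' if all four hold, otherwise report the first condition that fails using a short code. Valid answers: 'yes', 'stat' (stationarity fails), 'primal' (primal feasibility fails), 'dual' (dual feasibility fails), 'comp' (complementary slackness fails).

Gradient of f: grad f(x) = Q x + c = (3, -2)
Constraint values g_i(x) = a_i^T x - b_i:
  g_1((0, 3)) = 0
Stationarity residual: grad f(x) + sum_i lambda_i a_i = (3, -2)
  -> stationarity FAILS
Primal feasibility (all g_i <= 0): OK
Dual feasibility (all lambda_i >= 0): OK
Complementary slackness (lambda_i * g_i(x) = 0 for all i): OK

Verdict: the first failing condition is stationarity -> stat.

stat


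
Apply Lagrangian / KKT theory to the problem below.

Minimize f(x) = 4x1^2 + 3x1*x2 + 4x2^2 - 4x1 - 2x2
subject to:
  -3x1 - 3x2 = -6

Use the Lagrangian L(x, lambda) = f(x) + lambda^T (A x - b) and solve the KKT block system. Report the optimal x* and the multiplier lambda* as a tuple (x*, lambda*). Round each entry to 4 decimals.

Form the Lagrangian:
  L(x, lambda) = (1/2) x^T Q x + c^T x + lambda^T (A x - b)
Stationarity (grad_x L = 0): Q x + c + A^T lambda = 0.
Primal feasibility: A x = b.

This gives the KKT block system:
  [ Q   A^T ] [ x     ]   [-c ]
  [ A    0  ] [ lambda ] = [ b ]

Solving the linear system:
  x*      = (1.2, 0.8)
  lambda* = (2.6667)
  f(x*)   = 4.8

x* = (1.2, 0.8), lambda* = (2.6667)


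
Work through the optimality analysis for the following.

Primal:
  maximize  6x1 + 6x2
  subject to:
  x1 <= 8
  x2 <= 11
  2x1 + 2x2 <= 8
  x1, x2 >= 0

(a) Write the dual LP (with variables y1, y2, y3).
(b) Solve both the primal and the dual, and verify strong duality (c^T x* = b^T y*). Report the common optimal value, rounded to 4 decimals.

The standard primal-dual pair for 'max c^T x s.t. A x <= b, x >= 0' is:
  Dual:  min b^T y  s.t.  A^T y >= c,  y >= 0.

So the dual LP is:
  minimize  8y1 + 11y2 + 8y3
  subject to:
    y1 + 2y3 >= 6
    y2 + 2y3 >= 6
    y1, y2, y3 >= 0

Solving the primal: x* = (4, 0).
  primal value c^T x* = 24.
Solving the dual: y* = (0, 0, 3).
  dual value b^T y* = 24.
Strong duality: c^T x* = b^T y*. Confirmed.

24


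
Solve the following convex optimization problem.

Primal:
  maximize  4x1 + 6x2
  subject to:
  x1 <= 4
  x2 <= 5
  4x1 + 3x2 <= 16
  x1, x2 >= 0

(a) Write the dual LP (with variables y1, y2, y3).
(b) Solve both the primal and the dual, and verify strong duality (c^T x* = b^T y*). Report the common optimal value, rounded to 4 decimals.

The standard primal-dual pair for 'max c^T x s.t. A x <= b, x >= 0' is:
  Dual:  min b^T y  s.t.  A^T y >= c,  y >= 0.

So the dual LP is:
  minimize  4y1 + 5y2 + 16y3
  subject to:
    y1 + 4y3 >= 4
    y2 + 3y3 >= 6
    y1, y2, y3 >= 0

Solving the primal: x* = (0.25, 5).
  primal value c^T x* = 31.
Solving the dual: y* = (0, 3, 1).
  dual value b^T y* = 31.
Strong duality: c^T x* = b^T y*. Confirmed.

31


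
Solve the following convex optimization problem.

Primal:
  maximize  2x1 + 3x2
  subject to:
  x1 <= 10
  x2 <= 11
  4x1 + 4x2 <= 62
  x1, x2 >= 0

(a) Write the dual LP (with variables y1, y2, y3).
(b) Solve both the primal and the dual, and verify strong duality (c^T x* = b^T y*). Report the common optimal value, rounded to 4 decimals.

The standard primal-dual pair for 'max c^T x s.t. A x <= b, x >= 0' is:
  Dual:  min b^T y  s.t.  A^T y >= c,  y >= 0.

So the dual LP is:
  minimize  10y1 + 11y2 + 62y3
  subject to:
    y1 + 4y3 >= 2
    y2 + 4y3 >= 3
    y1, y2, y3 >= 0

Solving the primal: x* = (4.5, 11).
  primal value c^T x* = 42.
Solving the dual: y* = (0, 1, 0.5).
  dual value b^T y* = 42.
Strong duality: c^T x* = b^T y*. Confirmed.

42


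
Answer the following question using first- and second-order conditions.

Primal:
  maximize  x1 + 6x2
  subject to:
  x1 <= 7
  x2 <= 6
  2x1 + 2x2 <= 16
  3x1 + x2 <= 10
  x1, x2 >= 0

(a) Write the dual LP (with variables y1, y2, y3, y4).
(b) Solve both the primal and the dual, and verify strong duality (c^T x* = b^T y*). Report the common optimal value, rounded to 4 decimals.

The standard primal-dual pair for 'max c^T x s.t. A x <= b, x >= 0' is:
  Dual:  min b^T y  s.t.  A^T y >= c,  y >= 0.

So the dual LP is:
  minimize  7y1 + 6y2 + 16y3 + 10y4
  subject to:
    y1 + 2y3 + 3y4 >= 1
    y2 + 2y3 + y4 >= 6
    y1, y2, y3, y4 >= 0

Solving the primal: x* = (1.3333, 6).
  primal value c^T x* = 37.3333.
Solving the dual: y* = (0, 5.6667, 0, 0.3333).
  dual value b^T y* = 37.3333.
Strong duality: c^T x* = b^T y*. Confirmed.

37.3333


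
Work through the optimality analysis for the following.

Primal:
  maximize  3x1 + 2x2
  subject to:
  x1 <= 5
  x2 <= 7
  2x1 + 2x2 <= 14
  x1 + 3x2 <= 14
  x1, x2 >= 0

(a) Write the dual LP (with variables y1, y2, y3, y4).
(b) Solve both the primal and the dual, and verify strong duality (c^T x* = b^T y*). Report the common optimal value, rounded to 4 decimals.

The standard primal-dual pair for 'max c^T x s.t. A x <= b, x >= 0' is:
  Dual:  min b^T y  s.t.  A^T y >= c,  y >= 0.

So the dual LP is:
  minimize  5y1 + 7y2 + 14y3 + 14y4
  subject to:
    y1 + 2y3 + y4 >= 3
    y2 + 2y3 + 3y4 >= 2
    y1, y2, y3, y4 >= 0

Solving the primal: x* = (5, 2).
  primal value c^T x* = 19.
Solving the dual: y* = (1, 0, 1, 0).
  dual value b^T y* = 19.
Strong duality: c^T x* = b^T y*. Confirmed.

19


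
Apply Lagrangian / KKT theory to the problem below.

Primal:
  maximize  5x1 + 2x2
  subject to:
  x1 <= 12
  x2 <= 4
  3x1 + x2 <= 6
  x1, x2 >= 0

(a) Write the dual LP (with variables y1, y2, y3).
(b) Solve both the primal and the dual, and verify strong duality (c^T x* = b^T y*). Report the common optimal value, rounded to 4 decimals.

The standard primal-dual pair for 'max c^T x s.t. A x <= b, x >= 0' is:
  Dual:  min b^T y  s.t.  A^T y >= c,  y >= 0.

So the dual LP is:
  minimize  12y1 + 4y2 + 6y3
  subject to:
    y1 + 3y3 >= 5
    y2 + y3 >= 2
    y1, y2, y3 >= 0

Solving the primal: x* = (0.6667, 4).
  primal value c^T x* = 11.3333.
Solving the dual: y* = (0, 0.3333, 1.6667).
  dual value b^T y* = 11.3333.
Strong duality: c^T x* = b^T y*. Confirmed.

11.3333


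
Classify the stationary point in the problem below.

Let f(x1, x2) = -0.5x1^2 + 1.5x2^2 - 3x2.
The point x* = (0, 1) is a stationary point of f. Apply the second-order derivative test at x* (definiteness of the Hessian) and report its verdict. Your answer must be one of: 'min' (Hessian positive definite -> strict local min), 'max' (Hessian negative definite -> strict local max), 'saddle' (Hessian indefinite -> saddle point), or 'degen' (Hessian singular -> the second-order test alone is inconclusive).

Compute the Hessian H = grad^2 f:
  H = [[-1, 0], [0, 3]]
Verify stationarity: grad f(x*) = H x* + g = (0, 0).
Eigenvalues of H: -1, 3.
Eigenvalues have mixed signs, so H is indefinite -> x* is a saddle point.

saddle


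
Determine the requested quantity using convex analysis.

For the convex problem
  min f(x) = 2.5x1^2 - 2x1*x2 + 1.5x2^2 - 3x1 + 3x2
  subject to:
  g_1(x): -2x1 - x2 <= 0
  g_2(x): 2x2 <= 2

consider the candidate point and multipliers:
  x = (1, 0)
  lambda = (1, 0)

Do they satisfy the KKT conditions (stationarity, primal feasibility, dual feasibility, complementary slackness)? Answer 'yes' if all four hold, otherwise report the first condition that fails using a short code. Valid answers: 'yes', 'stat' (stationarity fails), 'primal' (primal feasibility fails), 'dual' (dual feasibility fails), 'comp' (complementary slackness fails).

Gradient of f: grad f(x) = Q x + c = (2, 1)
Constraint values g_i(x) = a_i^T x - b_i:
  g_1((1, 0)) = -2
  g_2((1, 0)) = -2
Stationarity residual: grad f(x) + sum_i lambda_i a_i = (0, 0)
  -> stationarity OK
Primal feasibility (all g_i <= 0): OK
Dual feasibility (all lambda_i >= 0): OK
Complementary slackness (lambda_i * g_i(x) = 0 for all i): FAILS

Verdict: the first failing condition is complementary_slackness -> comp.

comp


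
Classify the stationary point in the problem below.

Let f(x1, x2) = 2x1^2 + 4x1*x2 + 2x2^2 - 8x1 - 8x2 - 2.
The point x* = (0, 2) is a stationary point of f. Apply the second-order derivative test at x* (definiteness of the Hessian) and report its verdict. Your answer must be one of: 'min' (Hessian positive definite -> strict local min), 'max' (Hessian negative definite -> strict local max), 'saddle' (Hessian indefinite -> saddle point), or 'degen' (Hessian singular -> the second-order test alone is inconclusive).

Compute the Hessian H = grad^2 f:
  H = [[4, 4], [4, 4]]
Verify stationarity: grad f(x*) = H x* + g = (0, 0).
Eigenvalues of H: 0, 8.
H has a zero eigenvalue (singular; positive semidefinite but not definite), so H is neither positive definite, negative definite, nor indefinite. The second-order test alone is inconclusive -> degen.
(Indeed, f is constant along the null direction of H through x*, so x* is not a strict local extremum.)

degen


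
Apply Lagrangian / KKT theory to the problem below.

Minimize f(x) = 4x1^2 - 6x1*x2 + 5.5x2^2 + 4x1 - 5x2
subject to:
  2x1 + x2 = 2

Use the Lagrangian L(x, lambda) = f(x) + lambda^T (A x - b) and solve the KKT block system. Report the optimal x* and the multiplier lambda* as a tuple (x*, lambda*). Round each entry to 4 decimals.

Form the Lagrangian:
  L(x, lambda) = (1/2) x^T Q x + c^T x + lambda^T (A x - b)
Stationarity (grad_x L = 0): Q x + c + A^T lambda = 0.
Primal feasibility: A x = b.

This gives the KKT block system:
  [ Q   A^T ] [ x     ]   [-c ]
  [ A    0  ] [ lambda ] = [ b ]

Solving the linear system:
  x*      = (0.5526, 0.8947)
  lambda* = (-1.5263)
  f(x*)   = 0.3947

x* = (0.5526, 0.8947), lambda* = (-1.5263)


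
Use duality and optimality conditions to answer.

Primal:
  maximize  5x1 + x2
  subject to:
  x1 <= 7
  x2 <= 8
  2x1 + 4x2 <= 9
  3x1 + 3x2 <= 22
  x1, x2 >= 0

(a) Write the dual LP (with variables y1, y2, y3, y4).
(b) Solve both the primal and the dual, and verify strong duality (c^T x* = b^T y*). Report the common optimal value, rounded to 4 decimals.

The standard primal-dual pair for 'max c^T x s.t. A x <= b, x >= 0' is:
  Dual:  min b^T y  s.t.  A^T y >= c,  y >= 0.

So the dual LP is:
  minimize  7y1 + 8y2 + 9y3 + 22y4
  subject to:
    y1 + 2y3 + 3y4 >= 5
    y2 + 4y3 + 3y4 >= 1
    y1, y2, y3, y4 >= 0

Solving the primal: x* = (4.5, 0).
  primal value c^T x* = 22.5.
Solving the dual: y* = (0, 0, 2.5, 0).
  dual value b^T y* = 22.5.
Strong duality: c^T x* = b^T y*. Confirmed.

22.5


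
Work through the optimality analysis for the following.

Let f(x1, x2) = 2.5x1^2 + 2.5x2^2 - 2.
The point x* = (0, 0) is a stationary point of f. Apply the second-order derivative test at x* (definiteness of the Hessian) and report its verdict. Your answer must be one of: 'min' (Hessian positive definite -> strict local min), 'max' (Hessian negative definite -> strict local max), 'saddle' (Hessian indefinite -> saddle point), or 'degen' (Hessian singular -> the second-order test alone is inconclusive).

Compute the Hessian H = grad^2 f:
  H = [[5, 0], [0, 5]]
Verify stationarity: grad f(x*) = H x* + g = (0, 0).
Eigenvalues of H: 5, 5.
Both eigenvalues > 0, so H is positive definite -> x* is a strict local min.

min


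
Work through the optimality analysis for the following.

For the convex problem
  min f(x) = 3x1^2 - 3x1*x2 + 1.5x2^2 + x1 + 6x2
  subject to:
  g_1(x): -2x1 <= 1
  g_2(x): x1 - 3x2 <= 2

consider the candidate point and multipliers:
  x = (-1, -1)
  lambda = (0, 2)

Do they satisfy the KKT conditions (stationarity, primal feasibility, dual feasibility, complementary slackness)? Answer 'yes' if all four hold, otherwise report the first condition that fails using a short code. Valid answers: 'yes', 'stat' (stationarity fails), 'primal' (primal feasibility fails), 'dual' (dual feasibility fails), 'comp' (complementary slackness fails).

Gradient of f: grad f(x) = Q x + c = (-2, 6)
Constraint values g_i(x) = a_i^T x - b_i:
  g_1((-1, -1)) = 1
  g_2((-1, -1)) = 0
Stationarity residual: grad f(x) + sum_i lambda_i a_i = (0, 0)
  -> stationarity OK
Primal feasibility (all g_i <= 0): FAILS
Dual feasibility (all lambda_i >= 0): OK
Complementary slackness (lambda_i * g_i(x) = 0 for all i): OK

Verdict: the first failing condition is primal_feasibility -> primal.

primal


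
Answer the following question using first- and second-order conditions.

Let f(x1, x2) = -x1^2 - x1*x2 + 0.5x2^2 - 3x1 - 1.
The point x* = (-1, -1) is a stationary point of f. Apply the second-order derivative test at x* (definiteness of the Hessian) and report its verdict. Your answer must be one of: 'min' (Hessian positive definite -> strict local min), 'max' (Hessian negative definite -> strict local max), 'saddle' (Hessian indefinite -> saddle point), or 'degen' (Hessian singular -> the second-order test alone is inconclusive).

Compute the Hessian H = grad^2 f:
  H = [[-2, -1], [-1, 1]]
Verify stationarity: grad f(x*) = H x* + g = (0, 0).
Eigenvalues of H: -2.3028, 1.3028.
Eigenvalues have mixed signs, so H is indefinite -> x* is a saddle point.

saddle


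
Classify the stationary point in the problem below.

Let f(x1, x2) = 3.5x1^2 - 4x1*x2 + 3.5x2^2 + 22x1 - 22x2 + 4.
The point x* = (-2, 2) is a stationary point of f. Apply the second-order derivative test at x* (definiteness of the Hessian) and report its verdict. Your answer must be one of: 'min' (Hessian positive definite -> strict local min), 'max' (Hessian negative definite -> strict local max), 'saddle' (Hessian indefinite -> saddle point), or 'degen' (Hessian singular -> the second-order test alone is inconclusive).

Compute the Hessian H = grad^2 f:
  H = [[7, -4], [-4, 7]]
Verify stationarity: grad f(x*) = H x* + g = (0, 0).
Eigenvalues of H: 3, 11.
Both eigenvalues > 0, so H is positive definite -> x* is a strict local min.

min


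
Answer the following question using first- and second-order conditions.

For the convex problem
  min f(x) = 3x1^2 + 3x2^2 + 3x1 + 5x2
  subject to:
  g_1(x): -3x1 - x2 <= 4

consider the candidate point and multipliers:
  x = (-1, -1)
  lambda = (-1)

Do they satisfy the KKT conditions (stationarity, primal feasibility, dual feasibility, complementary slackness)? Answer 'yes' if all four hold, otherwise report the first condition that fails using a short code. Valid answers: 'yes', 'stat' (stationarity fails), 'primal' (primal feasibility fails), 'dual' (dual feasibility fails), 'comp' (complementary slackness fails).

Gradient of f: grad f(x) = Q x + c = (-3, -1)
Constraint values g_i(x) = a_i^T x - b_i:
  g_1((-1, -1)) = 0
Stationarity residual: grad f(x) + sum_i lambda_i a_i = (0, 0)
  -> stationarity OK
Primal feasibility (all g_i <= 0): OK
Dual feasibility (all lambda_i >= 0): FAILS
Complementary slackness (lambda_i * g_i(x) = 0 for all i): OK

Verdict: the first failing condition is dual_feasibility -> dual.

dual


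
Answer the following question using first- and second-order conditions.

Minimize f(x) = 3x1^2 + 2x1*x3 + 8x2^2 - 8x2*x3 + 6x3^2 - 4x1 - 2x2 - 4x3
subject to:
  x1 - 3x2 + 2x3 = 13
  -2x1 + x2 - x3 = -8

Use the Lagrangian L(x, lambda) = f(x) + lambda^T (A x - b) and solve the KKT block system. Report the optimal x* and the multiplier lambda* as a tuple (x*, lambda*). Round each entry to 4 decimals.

Form the Lagrangian:
  L(x, lambda) = (1/2) x^T Q x + c^T x + lambda^T (A x - b)
Stationarity (grad_x L = 0): Q x + c + A^T lambda = 0.
Primal feasibility: A x = b.

This gives the KKT block system:
  [ Q   A^T ] [ x     ]   [-c ]
  [ A    0  ] [ lambda ] = [ b ]

Solving the linear system:
  x*      = (1.9789, -2.9368, 1.1053)
  lambda* = (-21.1158, -5.5158)
  f(x*)   = 111.9579

x* = (1.9789, -2.9368, 1.1053), lambda* = (-21.1158, -5.5158)


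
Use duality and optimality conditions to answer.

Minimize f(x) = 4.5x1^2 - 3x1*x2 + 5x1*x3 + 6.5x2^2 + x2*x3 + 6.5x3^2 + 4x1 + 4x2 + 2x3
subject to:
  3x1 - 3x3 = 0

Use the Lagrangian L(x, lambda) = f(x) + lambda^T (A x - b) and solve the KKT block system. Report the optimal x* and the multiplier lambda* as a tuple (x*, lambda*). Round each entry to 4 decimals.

Form the Lagrangian:
  L(x, lambda) = (1/2) x^T Q x + c^T x + lambda^T (A x - b)
Stationarity (grad_x L = 0): Q x + c + A^T lambda = 0.
Primal feasibility: A x = b.

This gives the KKT block system:
  [ Q   A^T ] [ x     ]   [-c ]
  [ A    0  ] [ lambda ] = [ b ]

Solving the linear system:
  x*      = (-0.2087, -0.3398, -0.2087)
  lambda* = (-0.699)
  f(x*)   = -1.3058

x* = (-0.2087, -0.3398, -0.2087), lambda* = (-0.699)


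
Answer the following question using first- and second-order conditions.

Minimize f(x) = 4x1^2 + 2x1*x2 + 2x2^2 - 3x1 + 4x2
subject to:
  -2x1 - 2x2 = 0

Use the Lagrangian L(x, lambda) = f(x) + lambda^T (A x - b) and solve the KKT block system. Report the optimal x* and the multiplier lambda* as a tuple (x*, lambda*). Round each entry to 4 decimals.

Form the Lagrangian:
  L(x, lambda) = (1/2) x^T Q x + c^T x + lambda^T (A x - b)
Stationarity (grad_x L = 0): Q x + c + A^T lambda = 0.
Primal feasibility: A x = b.

This gives the KKT block system:
  [ Q   A^T ] [ x     ]   [-c ]
  [ A    0  ] [ lambda ] = [ b ]

Solving the linear system:
  x*      = (0.875, -0.875)
  lambda* = (1.125)
  f(x*)   = -3.0625

x* = (0.875, -0.875), lambda* = (1.125)


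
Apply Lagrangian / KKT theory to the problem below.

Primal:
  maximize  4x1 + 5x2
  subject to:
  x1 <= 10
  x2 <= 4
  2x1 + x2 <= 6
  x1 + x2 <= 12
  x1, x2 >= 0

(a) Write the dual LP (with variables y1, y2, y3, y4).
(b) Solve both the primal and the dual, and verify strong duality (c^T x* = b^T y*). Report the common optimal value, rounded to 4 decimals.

The standard primal-dual pair for 'max c^T x s.t. A x <= b, x >= 0' is:
  Dual:  min b^T y  s.t.  A^T y >= c,  y >= 0.

So the dual LP is:
  minimize  10y1 + 4y2 + 6y3 + 12y4
  subject to:
    y1 + 2y3 + y4 >= 4
    y2 + y3 + y4 >= 5
    y1, y2, y3, y4 >= 0

Solving the primal: x* = (1, 4).
  primal value c^T x* = 24.
Solving the dual: y* = (0, 3, 2, 0).
  dual value b^T y* = 24.
Strong duality: c^T x* = b^T y*. Confirmed.

24


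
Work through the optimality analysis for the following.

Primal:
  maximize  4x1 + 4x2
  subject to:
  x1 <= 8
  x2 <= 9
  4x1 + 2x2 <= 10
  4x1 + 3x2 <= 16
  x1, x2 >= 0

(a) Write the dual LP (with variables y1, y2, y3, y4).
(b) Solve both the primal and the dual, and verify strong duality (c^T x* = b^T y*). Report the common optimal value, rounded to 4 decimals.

The standard primal-dual pair for 'max c^T x s.t. A x <= b, x >= 0' is:
  Dual:  min b^T y  s.t.  A^T y >= c,  y >= 0.

So the dual LP is:
  minimize  8y1 + 9y2 + 10y3 + 16y4
  subject to:
    y1 + 4y3 + 4y4 >= 4
    y2 + 2y3 + 3y4 >= 4
    y1, y2, y3, y4 >= 0

Solving the primal: x* = (0, 5).
  primal value c^T x* = 20.
Solving the dual: y* = (0, 0, 2, 0).
  dual value b^T y* = 20.
Strong duality: c^T x* = b^T y*. Confirmed.

20


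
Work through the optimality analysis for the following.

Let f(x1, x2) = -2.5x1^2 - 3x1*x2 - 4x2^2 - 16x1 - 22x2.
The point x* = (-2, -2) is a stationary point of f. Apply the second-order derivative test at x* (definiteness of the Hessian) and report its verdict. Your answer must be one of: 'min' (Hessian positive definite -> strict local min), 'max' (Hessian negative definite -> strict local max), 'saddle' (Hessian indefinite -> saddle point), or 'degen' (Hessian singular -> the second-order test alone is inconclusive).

Compute the Hessian H = grad^2 f:
  H = [[-5, -3], [-3, -8]]
Verify stationarity: grad f(x*) = H x* + g = (0, 0).
Eigenvalues of H: -9.8541, -3.1459.
Both eigenvalues < 0, so H is negative definite -> x* is a strict local max.

max


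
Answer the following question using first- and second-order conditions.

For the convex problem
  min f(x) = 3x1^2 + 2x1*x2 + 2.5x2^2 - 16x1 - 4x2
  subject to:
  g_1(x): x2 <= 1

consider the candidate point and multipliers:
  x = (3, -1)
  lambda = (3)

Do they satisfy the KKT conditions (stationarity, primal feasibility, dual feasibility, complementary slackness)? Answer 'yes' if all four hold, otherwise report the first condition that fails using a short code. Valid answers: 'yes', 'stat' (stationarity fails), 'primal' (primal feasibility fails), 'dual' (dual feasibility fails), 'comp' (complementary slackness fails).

Gradient of f: grad f(x) = Q x + c = (0, -3)
Constraint values g_i(x) = a_i^T x - b_i:
  g_1((3, -1)) = -2
Stationarity residual: grad f(x) + sum_i lambda_i a_i = (0, 0)
  -> stationarity OK
Primal feasibility (all g_i <= 0): OK
Dual feasibility (all lambda_i >= 0): OK
Complementary slackness (lambda_i * g_i(x) = 0 for all i): FAILS

Verdict: the first failing condition is complementary_slackness -> comp.

comp


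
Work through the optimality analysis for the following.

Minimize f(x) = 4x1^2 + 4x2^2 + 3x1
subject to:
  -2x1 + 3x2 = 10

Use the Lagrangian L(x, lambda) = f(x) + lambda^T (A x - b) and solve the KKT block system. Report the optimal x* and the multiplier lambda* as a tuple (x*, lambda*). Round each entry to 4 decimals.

Form the Lagrangian:
  L(x, lambda) = (1/2) x^T Q x + c^T x + lambda^T (A x - b)
Stationarity (grad_x L = 0): Q x + c + A^T lambda = 0.
Primal feasibility: A x = b.

This gives the KKT block system:
  [ Q   A^T ] [ x     ]   [-c ]
  [ A    0  ] [ lambda ] = [ b ]

Solving the linear system:
  x*      = (-1.7981, 2.1346)
  lambda* = (-5.6923)
  f(x*)   = 25.7644

x* = (-1.7981, 2.1346), lambda* = (-5.6923)


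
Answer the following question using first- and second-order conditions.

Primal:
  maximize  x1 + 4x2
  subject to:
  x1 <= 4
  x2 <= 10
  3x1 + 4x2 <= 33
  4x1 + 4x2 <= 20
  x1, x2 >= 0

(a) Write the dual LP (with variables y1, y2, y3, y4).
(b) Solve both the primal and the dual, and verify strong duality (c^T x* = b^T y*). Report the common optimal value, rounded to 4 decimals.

The standard primal-dual pair for 'max c^T x s.t. A x <= b, x >= 0' is:
  Dual:  min b^T y  s.t.  A^T y >= c,  y >= 0.

So the dual LP is:
  minimize  4y1 + 10y2 + 33y3 + 20y4
  subject to:
    y1 + 3y3 + 4y4 >= 1
    y2 + 4y3 + 4y4 >= 4
    y1, y2, y3, y4 >= 0

Solving the primal: x* = (0, 5).
  primal value c^T x* = 20.
Solving the dual: y* = (0, 0, 0, 1).
  dual value b^T y* = 20.
Strong duality: c^T x* = b^T y*. Confirmed.

20


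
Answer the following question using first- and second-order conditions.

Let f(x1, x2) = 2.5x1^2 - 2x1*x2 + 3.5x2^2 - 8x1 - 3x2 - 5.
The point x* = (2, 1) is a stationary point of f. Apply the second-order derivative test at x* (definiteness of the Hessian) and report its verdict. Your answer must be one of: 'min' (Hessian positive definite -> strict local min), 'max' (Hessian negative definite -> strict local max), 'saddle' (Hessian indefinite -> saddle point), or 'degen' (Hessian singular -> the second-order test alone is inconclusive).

Compute the Hessian H = grad^2 f:
  H = [[5, -2], [-2, 7]]
Verify stationarity: grad f(x*) = H x* + g = (0, 0).
Eigenvalues of H: 3.7639, 8.2361.
Both eigenvalues > 0, so H is positive definite -> x* is a strict local min.

min


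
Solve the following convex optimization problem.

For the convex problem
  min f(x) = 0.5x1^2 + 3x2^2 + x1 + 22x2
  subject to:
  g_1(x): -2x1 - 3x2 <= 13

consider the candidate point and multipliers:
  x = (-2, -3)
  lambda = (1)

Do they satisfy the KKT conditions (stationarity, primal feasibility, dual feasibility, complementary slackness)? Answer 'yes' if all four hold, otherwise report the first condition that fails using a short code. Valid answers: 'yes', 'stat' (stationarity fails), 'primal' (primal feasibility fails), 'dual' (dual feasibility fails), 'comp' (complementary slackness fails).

Gradient of f: grad f(x) = Q x + c = (-1, 4)
Constraint values g_i(x) = a_i^T x - b_i:
  g_1((-2, -3)) = 0
Stationarity residual: grad f(x) + sum_i lambda_i a_i = (-3, 1)
  -> stationarity FAILS
Primal feasibility (all g_i <= 0): OK
Dual feasibility (all lambda_i >= 0): OK
Complementary slackness (lambda_i * g_i(x) = 0 for all i): OK

Verdict: the first failing condition is stationarity -> stat.

stat


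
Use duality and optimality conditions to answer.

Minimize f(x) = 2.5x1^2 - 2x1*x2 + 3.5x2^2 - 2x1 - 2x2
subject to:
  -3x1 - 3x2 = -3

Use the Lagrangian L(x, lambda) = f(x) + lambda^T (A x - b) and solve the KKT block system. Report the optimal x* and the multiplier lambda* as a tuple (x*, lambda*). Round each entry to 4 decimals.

Form the Lagrangian:
  L(x, lambda) = (1/2) x^T Q x + c^T x + lambda^T (A x - b)
Stationarity (grad_x L = 0): Q x + c + A^T lambda = 0.
Primal feasibility: A x = b.

This gives the KKT block system:
  [ Q   A^T ] [ x     ]   [-c ]
  [ A    0  ] [ lambda ] = [ b ]

Solving the linear system:
  x*      = (0.5625, 0.4375)
  lambda* = (-0.0208)
  f(x*)   = -1.0312

x* = (0.5625, 0.4375), lambda* = (-0.0208)


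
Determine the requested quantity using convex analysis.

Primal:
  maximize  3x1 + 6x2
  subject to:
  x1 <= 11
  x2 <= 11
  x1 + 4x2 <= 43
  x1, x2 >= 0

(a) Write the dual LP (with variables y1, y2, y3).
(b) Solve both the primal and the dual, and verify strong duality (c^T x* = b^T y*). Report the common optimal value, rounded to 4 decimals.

The standard primal-dual pair for 'max c^T x s.t. A x <= b, x >= 0' is:
  Dual:  min b^T y  s.t.  A^T y >= c,  y >= 0.

So the dual LP is:
  minimize  11y1 + 11y2 + 43y3
  subject to:
    y1 + y3 >= 3
    y2 + 4y3 >= 6
    y1, y2, y3 >= 0

Solving the primal: x* = (11, 8).
  primal value c^T x* = 81.
Solving the dual: y* = (1.5, 0, 1.5).
  dual value b^T y* = 81.
Strong duality: c^T x* = b^T y*. Confirmed.

81


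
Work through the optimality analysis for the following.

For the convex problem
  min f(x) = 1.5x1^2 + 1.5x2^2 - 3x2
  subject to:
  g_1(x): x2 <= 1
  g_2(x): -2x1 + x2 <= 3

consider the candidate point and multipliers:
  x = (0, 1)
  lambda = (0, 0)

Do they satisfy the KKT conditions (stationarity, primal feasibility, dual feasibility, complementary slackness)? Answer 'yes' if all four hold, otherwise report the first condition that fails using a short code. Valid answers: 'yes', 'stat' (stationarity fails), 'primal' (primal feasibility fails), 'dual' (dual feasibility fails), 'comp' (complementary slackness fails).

Gradient of f: grad f(x) = Q x + c = (0, 0)
Constraint values g_i(x) = a_i^T x - b_i:
  g_1((0, 1)) = 0
  g_2((0, 1)) = -2
Stationarity residual: grad f(x) + sum_i lambda_i a_i = (0, 0)
  -> stationarity OK
Primal feasibility (all g_i <= 0): OK
Dual feasibility (all lambda_i >= 0): OK
Complementary slackness (lambda_i * g_i(x) = 0 for all i): OK

Verdict: yes, KKT holds.

yes


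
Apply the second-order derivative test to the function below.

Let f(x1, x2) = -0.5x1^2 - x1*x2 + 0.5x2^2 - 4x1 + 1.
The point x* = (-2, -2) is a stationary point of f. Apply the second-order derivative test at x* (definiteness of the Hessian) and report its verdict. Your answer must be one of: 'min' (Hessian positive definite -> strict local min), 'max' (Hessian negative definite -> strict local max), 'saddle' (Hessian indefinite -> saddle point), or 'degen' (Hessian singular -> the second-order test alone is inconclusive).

Compute the Hessian H = grad^2 f:
  H = [[-1, -1], [-1, 1]]
Verify stationarity: grad f(x*) = H x* + g = (0, 0).
Eigenvalues of H: -1.4142, 1.4142.
Eigenvalues have mixed signs, so H is indefinite -> x* is a saddle point.

saddle


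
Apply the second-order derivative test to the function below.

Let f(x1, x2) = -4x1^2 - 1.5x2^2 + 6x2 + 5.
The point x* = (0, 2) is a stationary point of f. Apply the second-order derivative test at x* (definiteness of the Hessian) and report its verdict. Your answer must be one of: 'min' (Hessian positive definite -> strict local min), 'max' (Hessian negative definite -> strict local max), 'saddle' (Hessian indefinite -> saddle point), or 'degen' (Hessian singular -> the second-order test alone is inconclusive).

Compute the Hessian H = grad^2 f:
  H = [[-8, 0], [0, -3]]
Verify stationarity: grad f(x*) = H x* + g = (0, 0).
Eigenvalues of H: -8, -3.
Both eigenvalues < 0, so H is negative definite -> x* is a strict local max.

max


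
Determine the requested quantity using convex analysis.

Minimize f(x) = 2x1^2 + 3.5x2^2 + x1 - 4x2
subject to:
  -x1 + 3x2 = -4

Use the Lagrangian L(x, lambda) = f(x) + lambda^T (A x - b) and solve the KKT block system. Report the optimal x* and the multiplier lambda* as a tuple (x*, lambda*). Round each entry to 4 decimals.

Form the Lagrangian:
  L(x, lambda) = (1/2) x^T Q x + c^T x + lambda^T (A x - b)
Stationarity (grad_x L = 0): Q x + c + A^T lambda = 0.
Primal feasibility: A x = b.

This gives the KKT block system:
  [ Q   A^T ] [ x     ]   [-c ]
  [ A    0  ] [ lambda ] = [ b ]

Solving the linear system:
  x*      = (0.7209, -1.093)
  lambda* = (3.8837)
  f(x*)   = 10.314

x* = (0.7209, -1.093), lambda* = (3.8837)


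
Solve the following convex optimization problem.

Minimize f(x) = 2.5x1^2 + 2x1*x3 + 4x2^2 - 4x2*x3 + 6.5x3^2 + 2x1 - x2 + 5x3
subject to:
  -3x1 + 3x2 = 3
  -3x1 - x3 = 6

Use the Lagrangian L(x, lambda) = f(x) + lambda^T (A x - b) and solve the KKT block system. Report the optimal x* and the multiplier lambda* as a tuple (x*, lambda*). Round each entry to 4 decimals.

Form the Lagrangian:
  L(x, lambda) = (1/2) x^T Q x + c^T x + lambda^T (A x - b)
Stationarity (grad_x L = 0): Q x + c + A^T lambda = 0.
Primal feasibility: A x = b.

This gives the KKT block system:
  [ Q   A^T ] [ x     ]   [-c ]
  [ A    0  ] [ lambda ] = [ b ]

Solving the linear system:
  x*      = (-1.7746, -0.7746, -0.6761)
  lambda* = (1.4977, -4.2394)
  f(x*)   = 7.3944

x* = (-1.7746, -0.7746, -0.6761), lambda* = (1.4977, -4.2394)
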